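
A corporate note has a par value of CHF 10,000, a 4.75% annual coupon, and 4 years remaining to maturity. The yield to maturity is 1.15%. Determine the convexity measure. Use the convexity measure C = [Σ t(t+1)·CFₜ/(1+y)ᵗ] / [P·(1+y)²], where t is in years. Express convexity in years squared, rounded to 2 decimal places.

17.95

With y = 0.0115:
  t   CF        PV=CF/(1+0.0115)^t    t·PV        t(t+1)·PV
  1       475.00       469.5996       469.5996         939.1992
  2       475.00       464.2606       928.5212       2,785.5636
  3       475.00       458.9823     1,376.9469       5,507.7877
  4    10,475.00    10,006.6909    40,026.7634     200,133.8172
  Σ                 11,399.5334    42,801.8312     209,366.3678
P = 11,399.5334.
Convexity = Σ t(t+1)·PV / [P·(1+y)²] = 209,366.3678 / (11,399.5334 × 1.023132) = 17.95098.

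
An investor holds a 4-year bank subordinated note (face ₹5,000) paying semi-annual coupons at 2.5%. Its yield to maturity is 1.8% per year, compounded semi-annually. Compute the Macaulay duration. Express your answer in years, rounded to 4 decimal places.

3.8341 years

Periodic yield y = 0.009. Discount each cash flow and weight by its period:
  t   CF        PV=CF/(1+0.009)^t    t·PV
  1        62.50        61.9425        61.9425
  2        62.50        61.3900       122.7800
  3        62.50        60.8424       182.5273
  4        62.50        60.2997       241.1989
  5        62.50        59.7619       298.8094
  6        62.50        59.2288       355.3729
  7        62.50        58.7005       410.9036
  8     5,062.50     4,712.3301    37,698.6409
  Σ                  5,134.4960    39,372.1754
Price P = Σ PV = 5,134.4960.
Macaulay duration = Σ(t·PV) / P = 39,372.1754 / 5,134.4960 = 7.66817 half-year periods.
In years: 7.66817 / 2 = 3.83408 years.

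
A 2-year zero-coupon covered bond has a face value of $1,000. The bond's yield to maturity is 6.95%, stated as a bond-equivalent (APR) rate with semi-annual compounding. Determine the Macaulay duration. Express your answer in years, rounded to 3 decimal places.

2.000 years

A zero-coupon bond has a single cash flow at maturity, so its Macaulay duration equals its maturity: 2 years.
(Equivalently: 4 semi-annual periods ÷ 2 = 2 years.)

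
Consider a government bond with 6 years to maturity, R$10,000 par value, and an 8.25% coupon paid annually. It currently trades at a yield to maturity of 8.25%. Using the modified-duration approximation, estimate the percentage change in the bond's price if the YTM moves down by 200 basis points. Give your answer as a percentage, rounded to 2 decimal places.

+9.18%

Periodic yield y = 0.0825. Modified duration first:
  t   CF        PV=CF/(1+0.0825)^t    t·PV
  1       825.00       762.1247       762.1247
  2       825.00       704.0413     1,408.0826
  3       825.00       650.3846     1,951.1537
  4       825.00       600.8172     2,403.2686
  5       825.00       555.0274     2,775.1370
  6    10,825.00     6,727.6048    40,365.6291
  Σ                 10,000.0000    49,665.3958
P = 10,000.0000; D_Mac = 4.96654 yrs; D_mod = 4.96654/(1+0.0825) = 4.58803 yrs.
ΔP/P ≈ -D_mod · Δy = -4.58803 × (-0.02) = +0.091761 = +9.1761%.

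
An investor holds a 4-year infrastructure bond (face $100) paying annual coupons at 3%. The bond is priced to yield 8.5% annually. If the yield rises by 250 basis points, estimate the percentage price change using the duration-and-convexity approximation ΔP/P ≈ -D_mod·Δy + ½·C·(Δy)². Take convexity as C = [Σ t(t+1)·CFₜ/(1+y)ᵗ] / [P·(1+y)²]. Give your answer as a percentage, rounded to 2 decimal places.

With y = 0.085:
  t   CF        PV=CF/(1+0.085)^t    t·PV        t(t+1)·PV
  1         3.00         2.7650         2.7650           5.5300
  2         3.00         2.5484         5.0967          15.2902
  3         3.00         2.3487         7.0462          28.1847
  4       103.00        74.3222       297.2886       1,486.4430
  Σ                     81.9842       312.1965       1,535.4479
P = 81.9842; D_Mac = 3.80801 yrs; D_mod = 3.50968 yrs; C = 15.90909.
Duration effect: -3.50968 × (+0.025) = -0.087742
Convexity effect: 0.5 × 15.90909 × (0.025)² = +0.0049716
ΔP/P ≈ -0.087742 + 0.0049716 = -0.082771 = -8.2771%.

-8.28%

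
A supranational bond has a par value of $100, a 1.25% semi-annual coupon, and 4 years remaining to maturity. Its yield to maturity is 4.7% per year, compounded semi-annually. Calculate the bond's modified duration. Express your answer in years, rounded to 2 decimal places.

Periodic yield y = 0.0235. First find Macaulay duration:
  t   CF        PV=CF/(1+0.0235)^t    t·PV
  1        0.625         0.6106         0.6106
  2        0.625         0.5966         1.1933
  3        0.625         0.5829         1.7488
  4        0.625         0.5695         2.2782
  5        0.625         0.5565         2.7823
  6        0.625         0.5437         3.2622
  7        0.625         0.5312         3.7185
  8      100.625        83.5609       668.4872
  Σ                     87.5520       684.0810
P = 87.5520; Macaulay duration = 684.0810 / 87.5520 = 7.81342 half-year periods = 3.90671 years.
Modified duration = D_Mac / (1 + y) = 3.90671 / 1.0235 = 3.81701 years.

3.82 years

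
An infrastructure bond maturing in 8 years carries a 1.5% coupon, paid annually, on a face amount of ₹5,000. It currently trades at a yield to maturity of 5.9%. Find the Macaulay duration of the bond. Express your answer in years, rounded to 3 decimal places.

Periodic yield y = 0.059. Discount each cash flow and weight by its year:
  t   CF        PV=CF/(1+0.059)^t    t·PV
  1        75.00        70.8215        70.8215
  2        75.00        66.8759       133.7517
  3        75.00        63.1500       189.4500
  4        75.00        59.6317       238.5269
  5        75.00        56.3095       281.5474
  6        75.00        53.1723       319.0338
  7        75.00        50.2099       351.4695
  8     5,075.00     3,208.2512    25,666.0096
  Σ                  3,628.4220    27,250.6105
Price P = Σ PV = 3,628.4220.
Macaulay duration = Σ(t·PV) / P = 27,250.6105 / 3,628.4220 = 7.51032 years.

7.510 years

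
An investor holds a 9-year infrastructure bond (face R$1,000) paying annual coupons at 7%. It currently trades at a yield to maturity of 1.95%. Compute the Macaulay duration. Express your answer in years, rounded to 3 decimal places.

Periodic yield y = 0.0195. Discount each cash flow and weight by its year:
  t   CF        PV=CF/(1+0.0195)^t    t·PV
  1        70.00        68.6611        68.6611
  2        70.00        67.3478       134.6957
  3        70.00        66.0597       198.1790
  4        70.00        64.7961       259.1846
  5        70.00        63.5568       317.7839
  6        70.00        62.3411       374.0468
  7        70.00        61.1487       428.0411
  8        70.00        59.9791       479.8331
  9     1,070.00       899.2878     8,093.5903
  Σ                  1,413.1783    10,354.0154
Price P = Σ PV = 1,413.1783.
Macaulay duration = Σ(t·PV) / P = 10,354.0154 / 1,413.1783 = 7.32676 years.

7.327 years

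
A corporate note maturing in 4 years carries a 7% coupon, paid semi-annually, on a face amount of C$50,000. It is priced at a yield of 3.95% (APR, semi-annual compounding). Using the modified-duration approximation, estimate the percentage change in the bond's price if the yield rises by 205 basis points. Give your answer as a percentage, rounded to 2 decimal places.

Periodic yield y = 0.01975. Modified duration first:
  t   CF        PV=CF/(1+0.01975)^t    t·PV
  1     1,750.00     1,716.1069     1,716.1069
  2     1,750.00     1,682.8702     3,365.7404
  3     1,750.00     1,650.2772     4,950.8317
  4     1,750.00     1,618.3155     6,473.2620
  5     1,750.00     1,586.9728     7,934.8639
  6     1,750.00     1,556.2371     9,337.4226
  7     1,750.00     1,526.0967    10,682.6768
  8    51,750.00    44,254.8265   354,038.6118
  Σ                 55,591.7029   398,499.5161
P = 55,591.7029; D_Mac = 7.16833 half-year periods = 3.58416 yrs; D_mod = 3.58416/(1+0.01975) = 3.51475 yrs.
ΔP/P ≈ -D_mod · Δy = -3.51475 × (+0.0205) = -0.072052 = -7.2052%.

-7.21%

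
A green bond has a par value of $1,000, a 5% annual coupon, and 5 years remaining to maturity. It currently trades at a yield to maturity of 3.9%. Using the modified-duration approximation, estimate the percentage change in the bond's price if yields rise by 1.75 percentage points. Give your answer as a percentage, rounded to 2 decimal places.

-7.68%

Periodic yield y = 0.039. Modified duration first:
  t   CF        PV=CF/(1+0.039)^t    t·PV
  1        50.00        48.1232        48.1232
  2        50.00        46.3168        92.6337
  3        50.00        44.5783       133.7349
  4        50.00        42.9050       171.6200
  5     1,050.00       867.1846     4,335.9230
  Σ                  1,049.1079     4,782.0347
P = 1,049.1079; D_Mac = 4.55819 yrs; D_mod = 4.55819/(1+0.039) = 4.38709 yrs.
ΔP/P ≈ -D_mod · Δy = -4.38709 × (+0.0175) = -0.076774 = -7.6774%.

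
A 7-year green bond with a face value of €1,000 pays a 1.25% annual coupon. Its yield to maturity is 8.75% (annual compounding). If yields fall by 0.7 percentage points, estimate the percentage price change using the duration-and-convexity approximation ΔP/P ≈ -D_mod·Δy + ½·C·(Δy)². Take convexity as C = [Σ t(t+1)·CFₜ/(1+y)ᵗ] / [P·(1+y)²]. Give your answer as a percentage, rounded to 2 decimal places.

With y = 0.0875:
  t   CF        PV=CF/(1+0.0875)^t    t·PV        t(t+1)·PV
  1        12.50        11.4943        11.4943          22.9885
  2        12.50        10.5694        21.1389          63.4166
  3        12.50         9.7190        29.1570         116.6282
  4        12.50         8.9370        35.7481         178.7405
  5        12.50         8.2180        41.0898         246.5386
  6        12.50         7.5567        45.3404         317.3830
  7     1,012.50       562.8468     3,939.9273      31,519.4187
  Σ                    619.3412     4,123.8958      32,465.1141
P = 619.3412; D_Mac = 6.65852 yrs; D_mod = 6.12278 yrs; C = 44.32293.
Duration effect: -6.12278 × (-0.007) = +0.042859
Convexity effect: 0.5 × 44.32293 × (-0.007)² = +0.0010859
ΔP/P ≈ +0.042859 + 0.0010859 = +0.043945 = +4.3945%.

+4.39%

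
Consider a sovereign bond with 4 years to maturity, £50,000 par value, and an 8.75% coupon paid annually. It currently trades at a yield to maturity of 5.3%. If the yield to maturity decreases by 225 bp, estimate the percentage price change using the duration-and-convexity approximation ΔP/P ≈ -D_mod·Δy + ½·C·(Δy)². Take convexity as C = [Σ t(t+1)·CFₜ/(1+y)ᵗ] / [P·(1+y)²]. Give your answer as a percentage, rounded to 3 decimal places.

+8.020%

With y = 0.053:
  t   CF        PV=CF/(1+0.053)^t    t·PV        t(t+1)·PV
  1     4,375.00     4,154.7958     4,154.7958       8,309.5916
  2     4,375.00     3,945.6750     7,891.3501      23,674.0503
  3     4,375.00     3,747.0798    11,241.2394      44,964.9578
  4    54,375.00    44,226.8273   176,907.3091     884,536.5454
  Σ                 56,074.3780   200,194.6944     961,485.1451
P = 56,074.3780; D_Mac = 3.57016 yrs; D_mod = 3.39047 yrs; C = 15.46398.
Duration effect: -3.39047 × (-0.0225) = +0.076286
Convexity effect: 0.5 × 15.46398 × (-0.0225)² = +0.0039143
ΔP/P ≈ +0.076286 + 0.0039143 = +0.080200 = +8.0200%.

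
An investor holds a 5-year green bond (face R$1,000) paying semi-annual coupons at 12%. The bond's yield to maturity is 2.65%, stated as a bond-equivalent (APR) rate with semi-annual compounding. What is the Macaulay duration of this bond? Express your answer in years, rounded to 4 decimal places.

Periodic yield y = 0.01325. Discount each cash flow and weight by its period:
  t   CF        PV=CF/(1+0.01325)^t    t·PV
  1        60.00        59.2154        59.2154
  2        60.00        58.4411       116.8821
  3        60.00        57.6768       173.0305
  4        60.00        56.9226       227.6904
  5        60.00        56.1782       280.8912
  6        60.00        55.4436       332.6617
  7        60.00        54.7186       383.0302
  8        60.00        54.0031       432.0245
  9        60.00        53.2969       479.6719
  10    1,060.00       929.2653     9,292.6534
  Σ                  1,435.1616    11,777.7514
Price P = Σ PV = 1,435.1616.
Macaulay duration = Σ(t·PV) / P = 11,777.7514 / 1,435.1616 = 8.20657 half-year periods.
In years: 8.20657 / 2 = 4.10328 years.

4.1033 years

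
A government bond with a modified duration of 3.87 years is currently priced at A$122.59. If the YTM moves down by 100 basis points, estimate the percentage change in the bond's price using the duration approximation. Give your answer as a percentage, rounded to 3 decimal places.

+3.870%

Duration approximation: ΔP/P ≈ -D_mod · Δy = -3.87 × (-0.01) = +0.038700.
As a percentage: +3.8700%.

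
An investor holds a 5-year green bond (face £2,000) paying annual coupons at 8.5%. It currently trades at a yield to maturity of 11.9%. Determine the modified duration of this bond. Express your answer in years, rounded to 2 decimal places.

Periodic yield y = 0.119. First find Macaulay duration:
  t   CF        PV=CF/(1+0.119)^t    t·PV
  1       170.00       151.9214       151.9214
  2       170.00       135.7653       271.5306
  3       170.00       121.3273       363.9820
  4       170.00       108.4248       433.6991
  5     2,170.00     1,236.8280     6,184.1399
  Σ                  1,754.2667     7,405.2730
P = 1,754.2667; Macaulay duration = 7,405.2730 / 1,754.2667 = 4.22129 years.
Modified duration = D_Mac / (1 + y) = 4.22129 / 1.119 = 3.77238 years.

3.77 years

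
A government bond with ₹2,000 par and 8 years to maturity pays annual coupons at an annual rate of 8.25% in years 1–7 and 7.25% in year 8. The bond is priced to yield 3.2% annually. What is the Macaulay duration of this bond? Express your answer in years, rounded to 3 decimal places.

Periodic yield y = 0.032. Discount each cash flow and weight by its year:
  t   CF        PV=CF/(1+0.032)^t    t·PV
  1       165.00       159.8837       159.8837
  2       165.00       154.9261       309.8522
  3       165.00       150.1222       450.3665
  4       165.00       145.4672       581.8689
  5       165.00       140.9566       704.7831
  6       165.00       136.5859       819.5152
  7       165.00       132.3506       926.4545
  8     2,145.00     1,667.2077    13,337.6619
  Σ                  2,687.5001    17,290.3860
Price P = Σ PV = 2,687.5001.
Macaulay duration = Σ(t·PV) / P = 17,290.3860 / 2,687.5001 = 6.43363 years.

6.434 years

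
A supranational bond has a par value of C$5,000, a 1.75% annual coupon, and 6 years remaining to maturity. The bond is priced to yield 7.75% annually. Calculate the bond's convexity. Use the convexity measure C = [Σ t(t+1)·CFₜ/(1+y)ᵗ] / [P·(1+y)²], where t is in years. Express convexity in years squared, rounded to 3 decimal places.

With y = 0.0775:
  t   CF        PV=CF/(1+0.0775)^t    t·PV        t(t+1)·PV
  1        87.50        81.2065        81.2065         162.4130
  2        87.50        75.3657       150.7313         452.1939
  3        87.50        69.9449       209.8348         839.3391
  4        87.50        64.9141       259.6563       1,298.2817
  5        87.50        60.2451       301.2255       1,807.3527
  6     5,087.50     3,250.8786    19,505.2715     136,536.9005
  Σ                  3,602.5548    20,507.9259     141,096.4809
P = 3,602.5548.
Convexity = Σ t(t+1)·PV / [P·(1+y)²] = 141,096.4809 / (3,602.5548 × 1.161006) = 33.73425.

33.734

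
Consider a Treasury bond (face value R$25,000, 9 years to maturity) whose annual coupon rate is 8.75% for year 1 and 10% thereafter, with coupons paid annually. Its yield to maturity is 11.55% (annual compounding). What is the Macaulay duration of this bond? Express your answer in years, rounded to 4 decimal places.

Periodic yield y = 0.1155. Discount each cash flow and weight by its year:
  t   CF        PV=CF/(1+0.1155)^t    t·PV
  1     2,187.50     1,961.0040     1,961.0040
  2     2,500.00     2,009.0968     4,018.1936
  3     2,500.00     1,801.0729     5,403.2186
  4     2,500.00     1,614.5880     6,458.3518
  5     2,500.00     1,447.4119     7,237.0594
  6     2,500.00     1,297.5454     7,785.2724
  7     2,500.00     1,163.1962     8,142.3736
  8     2,500.00     1,042.7577     8,342.0617
  9    27,500.00    10,282.6848    92,544.1630
  Σ                 22,619.3577   141,891.6982
Price P = Σ PV = 22,619.3577.
Macaulay duration = Σ(t·PV) / P = 141,891.6982 / 22,619.3577 = 6.27302 years.

6.2730 years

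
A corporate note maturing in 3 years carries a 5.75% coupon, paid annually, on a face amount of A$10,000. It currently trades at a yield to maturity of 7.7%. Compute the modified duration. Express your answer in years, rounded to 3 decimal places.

Periodic yield y = 0.077. First find Macaulay duration:
  t   CF        PV=CF/(1+0.077)^t    t·PV
  1       575.00       533.8904       533.8904
  2       575.00       495.7200       991.4400
  3    10,575.00     8,465.1229    25,395.3686
  Σ                  9,494.7333    26,920.6990
P = 9,494.7333; Macaulay duration = 26,920.6990 / 9,494.7333 = 2.83533 years.
Modified duration = D_Mac / (1 + y) = 2.83533 / 1.077 = 2.63262 years.

2.633 years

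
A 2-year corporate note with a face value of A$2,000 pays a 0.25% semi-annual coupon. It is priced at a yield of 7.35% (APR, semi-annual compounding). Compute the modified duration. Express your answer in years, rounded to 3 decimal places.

Periodic yield y = 0.03675. First find Macaulay duration:
  t   CF        PV=CF/(1+0.03675)^t    t·PV
  1         2.50         2.4114         2.4114
  2         2.50         2.3259         4.6518
  3         2.50         2.2435         6.7304
  4     2,002.50     1,733.3104     6,933.2417
  Σ                  1,740.2912     6,947.0353
P = 1,740.2912; Macaulay duration = 6,947.0353 / 1,740.2912 = 3.99188 half-year periods = 1.99594 years.
Modified duration = D_Mac / (1 + y) = 1.99594 / 1.03675 = 1.92519 years.

1.925 years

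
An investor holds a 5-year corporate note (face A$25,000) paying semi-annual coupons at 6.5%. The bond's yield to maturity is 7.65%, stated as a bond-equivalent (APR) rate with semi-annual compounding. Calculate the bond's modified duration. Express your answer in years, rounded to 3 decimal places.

Periodic yield y = 0.03825. First find Macaulay duration:
  t   CF        PV=CF/(1+0.03825)^t    t·PV
  1       812.50       782.5668       782.5668
  2       812.50       753.7364     1,507.4728
  3       812.50       725.9681     2,177.9044
  4       812.50       699.2228     2,796.8914
  5       812.50       673.4629     3,367.3145
  6       812.50       648.6520     3,891.9117
  7       812.50       624.7551     4,373.2855
  8       812.50       601.7386     4,813.9086
  9       812.50       579.5700     5,216.1302
  10   25,812.50    17,734.1620   177,341.6199
  Σ                 23,823.8347   206,269.0057
P = 23,823.8347; Macaulay duration = 206,269.0057 / 23,823.8347 = 8.65809 half-year periods = 4.32905 years.
Modified duration = D_Mac / (1 + y) = 4.32905 / 1.03825 = 4.16956 years.

4.170 years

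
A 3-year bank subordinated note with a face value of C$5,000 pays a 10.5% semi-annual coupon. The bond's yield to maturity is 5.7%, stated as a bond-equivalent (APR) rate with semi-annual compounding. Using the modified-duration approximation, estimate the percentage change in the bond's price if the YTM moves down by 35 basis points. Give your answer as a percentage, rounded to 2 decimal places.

+0.91%

Periodic yield y = 0.0285. Modified duration first:
  t   CF        PV=CF/(1+0.0285)^t    t·PV
  1       262.50       255.2261       255.2261
  2       262.50       248.1537       496.3074
  3       262.50       241.2773       723.8318
  4       262.50       234.5914       938.3657
  5       262.50       228.0908     1,140.4542
  6     5,262.50     4,445.9680    26,675.8080
  Σ                  5,653.3073    30,229.9931
P = 5,653.3073; D_Mac = 5.34731 half-year periods = 2.67366 yrs; D_mod = 2.67366/(1+0.0285) = 2.59957 yrs.
ΔP/P ≈ -D_mod · Δy = -2.59957 × (-0.0035) = +0.009098 = +0.9098%.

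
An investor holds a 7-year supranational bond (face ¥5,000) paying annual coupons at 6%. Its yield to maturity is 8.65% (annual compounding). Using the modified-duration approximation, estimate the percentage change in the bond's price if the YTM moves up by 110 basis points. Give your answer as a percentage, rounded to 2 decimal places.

Periodic yield y = 0.0865. Modified duration first:
  t   CF        PV=CF/(1+0.0865)^t    t·PV
  1       300.00       276.1160       276.1160
  2       300.00       254.1334       508.2669
  3       300.00       233.9010       701.7030
  4       300.00       215.2793       861.1173
  5       300.00       198.1402       990.7010
  6       300.00       182.3656     1,094.1935
  7     5,300.00     2,965.2940    20,757.0578
  Σ                  4,325.2295    25,189.1554
P = 4,325.2295; D_Mac = 5.82377 yrs; D_mod = 5.82377/(1+0.0865) = 5.36012 yrs.
ΔP/P ≈ -D_mod · Δy = -5.36012 × (+0.011) = -0.058961 = -5.8961%.

-5.90%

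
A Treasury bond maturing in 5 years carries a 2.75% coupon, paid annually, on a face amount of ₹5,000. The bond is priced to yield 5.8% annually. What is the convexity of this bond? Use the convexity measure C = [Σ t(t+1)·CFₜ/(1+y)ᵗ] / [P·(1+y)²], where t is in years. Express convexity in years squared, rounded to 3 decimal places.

24.795

With y = 0.058:
  t   CF        PV=CF/(1+0.058)^t    t·PV        t(t+1)·PV
  1       137.50       129.9622       129.9622         259.9244
  2       137.50       122.8376       245.6752         737.0257
  3       137.50       116.1036       348.3108       1,393.2432
  4       137.50       109.7388       438.9550       2,194.7751
  5     5,137.50     3,875.4621    19,377.3106     116,263.8636
  Σ                  4,354.1043    20,540.2138     120,848.8320
P = 4,354.1043.
Convexity = Σ t(t+1)·PV / [P·(1+y)²] = 120,848.8320 / (4,354.1043 × 1.119364) = 24.79547.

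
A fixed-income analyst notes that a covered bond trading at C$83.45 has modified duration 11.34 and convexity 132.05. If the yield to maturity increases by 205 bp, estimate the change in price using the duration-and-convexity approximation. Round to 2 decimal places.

Duration effect: -D_mod·Δy = -11.34 × (+0.0205) = -0.232470
Convexity effect: ½·C·(Δy)² = 0.5 × 132.05 × (0.0205)² = +0.02774700625
ΔP/P ≈ -0.232470 + 0.02774700625 = -0.20472299375
ΔP ≈ 83.45 × (-0.20472299375) = -17.0841338284375.

-C$17.08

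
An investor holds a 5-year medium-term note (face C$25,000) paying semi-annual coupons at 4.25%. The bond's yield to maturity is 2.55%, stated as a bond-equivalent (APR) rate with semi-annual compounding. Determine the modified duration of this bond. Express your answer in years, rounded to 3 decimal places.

4.519 years

Periodic yield y = 0.01275. First find Macaulay duration:
  t   CF        PV=CF/(1+0.01275)^t    t·PV
  1       531.25       524.5618       524.5618
  2       531.25       517.9579     1,035.9157
  3       531.25       511.4371     1,534.3112
  4       531.25       504.9983     2,019.9933
  5       531.25       498.6407     2,493.2033
  6       531.25       492.3630     2,954.1782
  7       531.25       486.1644     3,403.1510
  8       531.25       480.0439     3,840.3510
  9       531.25       474.0004     4,266.0033
  10   25,531.25    22,493.1127   224,931.1272
  Σ                 26,983.2801   247,002.7959
P = 26,983.2801; Macaulay duration = 247,002.7959 / 26,983.2801 = 9.15392 half-year periods = 4.57696 years.
Modified duration = D_Mac / (1 + y) = 4.57696 / 1.01275 = 4.51934 years.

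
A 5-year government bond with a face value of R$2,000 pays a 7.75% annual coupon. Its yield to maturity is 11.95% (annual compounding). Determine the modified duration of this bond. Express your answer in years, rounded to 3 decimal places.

Periodic yield y = 0.1195. First find Macaulay duration:
  t   CF        PV=CF/(1+0.1195)^t    t·PV
  1       155.00       138.4547       138.4547
  2       155.00       123.6755       247.3509
  3       155.00       110.4738       331.4215
  4       155.00        98.6814       394.7256
  5     2,155.00     1,225.5380     6,127.6900
  Σ                  1,696.8234     7,239.6427
P = 1,696.8234; Macaulay duration = 7,239.6427 / 1,696.8234 = 4.26659 years.
Modified duration = D_Mac / (1 + y) = 4.26659 / 1.1195 = 3.81115 years.

3.811 years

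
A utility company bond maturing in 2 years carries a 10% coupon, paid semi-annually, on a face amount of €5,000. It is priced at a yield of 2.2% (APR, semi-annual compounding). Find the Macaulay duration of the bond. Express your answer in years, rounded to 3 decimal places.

Periodic yield y = 0.011. Discount each cash flow and weight by its period:
  t   CF        PV=CF/(1+0.011)^t    t·PV
  1       250.00       247.2799       247.2799
  2       250.00       244.5894       489.1789
  3       250.00       241.9282       725.7847
  4     5,250.00     5,025.2154    20,100.8616
  Σ                  5,759.0130    21,563.1050
Price P = Σ PV = 5,759.0130.
Macaulay duration = Σ(t·PV) / P = 21,563.1050 / 5,759.0130 = 3.74424 half-year periods.
In years: 3.74424 / 2 = 1.87212 years.

1.872 years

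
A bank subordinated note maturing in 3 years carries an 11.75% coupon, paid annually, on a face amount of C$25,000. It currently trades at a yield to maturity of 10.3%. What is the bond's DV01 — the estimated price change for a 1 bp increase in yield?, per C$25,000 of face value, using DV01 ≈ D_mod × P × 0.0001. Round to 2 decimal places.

C$6.34

Periodic yield y = 0.103.
  t   CF        PV=CF/(1+0.103)^t    t·PV
  1     2,937.50     2,663.1913     2,663.1913
  2     2,937.50     2,414.4980     4,828.9960
  3    27,937.50    20,819.0546    62,457.1637
  Σ                 25,896.7439    69,949.3510
P = 25,896.7439; D_Mac = 2.70109 yrs; D_mod = 2.44885 yrs.
DV01 ≈ 2.44885 × 25,896.7439 × 0.0001 = 6.341736.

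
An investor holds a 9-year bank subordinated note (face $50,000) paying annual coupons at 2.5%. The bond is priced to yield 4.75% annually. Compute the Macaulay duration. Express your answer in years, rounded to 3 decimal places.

8.076 years

Periodic yield y = 0.0475. Discount each cash flow and weight by its year:
  t   CF        PV=CF/(1+0.0475)^t    t·PV
  1     1,250.00     1,193.3174     1,193.3174
  2     1,250.00     1,139.2052     2,278.4104
  3     1,250.00     1,087.5467     3,262.6401
  4     1,250.00     1,038.2307     4,152.9230
  5     1,250.00       991.1511     4,955.7554
  6     1,250.00       946.2063     5,677.2376
  7     1,250.00       903.2995     6,323.0968
  8     1,250.00       862.3385     6,898.7077
  9    51,250.00    33,752.6274   303,773.6465
  Σ                 41,913.9228   338,515.7349
Price P = Σ PV = 41,913.9228.
Macaulay duration = Σ(t·PV) / P = 338,515.7349 / 41,913.9228 = 8.07645 years.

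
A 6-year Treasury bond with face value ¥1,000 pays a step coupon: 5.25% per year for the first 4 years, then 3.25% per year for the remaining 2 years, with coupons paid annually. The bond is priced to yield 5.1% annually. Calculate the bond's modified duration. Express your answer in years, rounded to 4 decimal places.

5.0400 years

Periodic yield y = 0.051. First find Macaulay duration:
  t   CF        PV=CF/(1+0.051)^t    t·PV
  1        52.50        49.9524        49.9524
  2        52.50        47.5285        95.0569
  3        52.50        45.2221       135.6664
  4        52.50        43.0277       172.1109
  5        32.50        25.3437       126.7184
  6     1,032.50       766.0794     4,596.4762
  Σ                    977.1538     5,175.9813
P = 977.1538; Macaulay duration = 5,175.9813 / 977.1538 = 5.29700 years.
Modified duration = D_Mac / (1 + y) = 5.29700 / 1.051 = 5.03996 years.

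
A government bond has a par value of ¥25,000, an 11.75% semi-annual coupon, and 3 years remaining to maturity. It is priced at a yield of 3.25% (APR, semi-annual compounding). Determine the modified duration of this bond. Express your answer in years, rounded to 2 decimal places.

2.62 years

Periodic yield y = 0.01625. First find Macaulay duration:
  t   CF        PV=CF/(1+0.01625)^t    t·PV
  1     1,468.75     1,445.2645     1,445.2645
  2     1,468.75     1,422.1544     2,844.3089
  3     1,468.75     1,399.4140     4,198.2419
  4     1,468.75     1,377.0371     5,508.1485
  5     1,468.75     1,355.0181     6,775.0903
  6    26,468.75    24,028.6892   144,172.1353
  Σ                 31,027.5773   164,943.1893
P = 31,027.5773; Macaulay duration = 164,943.1893 / 31,027.5773 = 5.31602 half-year periods = 2.65801 years.
Modified duration = D_Mac / (1 + y) = 2.65801 / 1.01625 = 2.61551 years.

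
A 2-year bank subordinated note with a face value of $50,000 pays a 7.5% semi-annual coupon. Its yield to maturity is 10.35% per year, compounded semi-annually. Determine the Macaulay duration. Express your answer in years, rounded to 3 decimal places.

Periodic yield y = 0.05175. Discount each cash flow and weight by its period:
  t   CF        PV=CF/(1+0.05175)^t    t·PV
  1     1,875.00     1,782.7430     1,782.7430
  2     1,875.00     1,695.0255     3,390.0510
  3     1,875.00     1,611.6239     4,834.8718
  4    51,875.00    42,394.3545   169,577.4180
  Σ                 47,483.7470   179,585.0838
Price P = Σ PV = 47,483.7470.
Macaulay duration = Σ(t·PV) / P = 179,585.0838 / 47,483.7470 = 3.78203 half-year periods.
In years: 3.78203 / 2 = 1.89102 years.

1.891 years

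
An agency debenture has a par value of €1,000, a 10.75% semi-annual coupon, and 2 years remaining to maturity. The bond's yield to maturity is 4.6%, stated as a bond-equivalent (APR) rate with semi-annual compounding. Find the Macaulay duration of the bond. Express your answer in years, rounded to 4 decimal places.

Periodic yield y = 0.023. Discount each cash flow and weight by its period:
  t   CF        PV=CF/(1+0.023)^t    t·PV
  1        53.75        52.5415        52.5415
  2        53.75        51.3603       102.7205
  3        53.75        50.2055       150.6166
  4     1,053.75       962.1329     3,848.5315
  Σ                  1,116.2402     4,154.4101
Price P = Σ PV = 1,116.2402.
Macaulay duration = Σ(t·PV) / P = 4,154.4101 / 1,116.2402 = 3.72179 half-year periods.
In years: 3.72179 / 2 = 1.86089 years.

1.8609 years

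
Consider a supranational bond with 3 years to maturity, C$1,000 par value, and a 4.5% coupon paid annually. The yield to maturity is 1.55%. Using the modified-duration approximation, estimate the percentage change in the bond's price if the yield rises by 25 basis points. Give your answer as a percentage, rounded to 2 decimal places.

Periodic yield y = 0.0155. Modified duration first:
  t   CF        PV=CF/(1+0.0155)^t    t·PV
  1        45.00        44.3131        44.3131
  2        45.00        43.6368        87.2736
  3     1,045.00       997.8758     2,993.6275
  Σ                  1,085.8258     3,125.2142
P = 1,085.8258; D_Mac = 2.87819 yrs; D_mod = 2.87819/(1+0.0155) = 2.83426 yrs.
ΔP/P ≈ -D_mod · Δy = -2.83426 × (+0.0025) = -0.007086 = -0.7086%.

-0.71%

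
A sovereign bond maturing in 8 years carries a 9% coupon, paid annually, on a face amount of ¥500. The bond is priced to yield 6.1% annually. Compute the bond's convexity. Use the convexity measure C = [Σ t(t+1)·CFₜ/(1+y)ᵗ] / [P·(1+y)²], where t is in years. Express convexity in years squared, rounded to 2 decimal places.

45.07

With y = 0.061:
  t   CF        PV=CF/(1+0.061)^t    t·PV        t(t+1)·PV
  1        45.00        42.4128        42.4128          84.8256
  2        45.00        39.9744        79.9488         239.8463
  3        45.00        37.6761       113.0284         452.1136
  4        45.00        35.5100       142.0401         710.2005
  5        45.00        33.4684       167.3422       1,004.0535
  6        45.00        31.5443       189.2655       1,324.8585
  7        45.00        29.7307       208.1148       1,664.9180
  8       545.00       339.3700     2,714.9599      24,434.6390
  Σ                    589.6867     3,657.1125      29,915.4551
P = 589.6867.
Convexity = Σ t(t+1)·PV / [P·(1+y)²] = 29,915.4551 / (589.6867 × 1.125721) = 45.06543.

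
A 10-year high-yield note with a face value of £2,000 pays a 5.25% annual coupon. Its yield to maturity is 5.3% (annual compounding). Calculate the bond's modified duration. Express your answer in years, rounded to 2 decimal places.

Periodic yield y = 0.053. First find Macaulay duration:
  t   CF        PV=CF/(1+0.053)^t    t·PV
  1       105.00        99.7151        99.7151
  2       105.00        94.6962       189.3924
  3       105.00        89.9299       269.7897
  4       105.00        85.4035       341.6141
  5       105.00        81.1050       405.5248
  6       105.00        77.0228       462.1366
  7       105.00        73.1460       512.0221
  8       105.00        69.4644       555.7153
  9       105.00        65.9681       593.7129
  10    2,105.00     1,255.9385    12,559.3854
  Σ                  1,992.3895    15,989.0084
P = 1,992.3895; Macaulay duration = 15,989.0084 / 1,992.3895 = 8.02504 years.
Modified duration = D_Mac / (1 + y) = 8.02504 / 1.053 = 7.62112 years.

7.62 years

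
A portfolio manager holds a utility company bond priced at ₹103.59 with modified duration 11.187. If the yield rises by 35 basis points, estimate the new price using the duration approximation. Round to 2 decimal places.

Duration approximation: ΔP/P ≈ -D_mod · Δy = -11.187 × (+0.0035) = -0.0391545.
New price ≈ 103.59 × (1 - 0.0391545) = 99.533985345.

₹99.53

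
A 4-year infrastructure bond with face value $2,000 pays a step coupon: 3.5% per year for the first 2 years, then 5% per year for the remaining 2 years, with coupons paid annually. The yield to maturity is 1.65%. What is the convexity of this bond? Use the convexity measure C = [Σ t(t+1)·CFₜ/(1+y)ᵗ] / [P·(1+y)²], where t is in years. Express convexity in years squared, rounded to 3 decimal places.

With y = 0.0165:
  t   CF        PV=CF/(1+0.0165)^t    t·PV        t(t+1)·PV
  1        70.00        68.8637        68.8637         137.7275
  2        70.00        67.7459       135.4919         406.4756
  3       100.00        95.2090       285.6269       1,142.5076
  4     2,100.00     1,966.9339     7,867.7356      39,338.6778
  Σ                  2,198.7525     8,357.7181      41,025.3885
P = 2,198.7525.
Convexity = Σ t(t+1)·PV / [P·(1+y)²] = 41,025.3885 / (2,198.7525 × 1.033272) = 18.05766.

18.058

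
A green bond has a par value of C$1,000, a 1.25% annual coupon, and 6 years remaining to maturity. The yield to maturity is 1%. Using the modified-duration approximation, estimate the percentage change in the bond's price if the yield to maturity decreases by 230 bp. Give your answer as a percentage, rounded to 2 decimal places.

+13.25%

Periodic yield y = 0.01. Modified duration first:
  t   CF        PV=CF/(1+0.01)^t    t·PV
  1        12.50        12.3762        12.3762
  2        12.50        12.2537        24.5074
  3        12.50        12.1324        36.3971
  4        12.50        12.0123        48.0490
  5        12.50        11.8933        59.4666
  6     1,012.50       953.8208     5,722.9248
  Σ                  1,014.4887     5,903.7212
P = 1,014.4887; D_Mac = 5.81941 yrs; D_mod = 5.81941/(1+0.01) = 5.76179 yrs.
ΔP/P ≈ -D_mod · Δy = -5.76179 × (-0.023) = +0.132521 = +13.2521%.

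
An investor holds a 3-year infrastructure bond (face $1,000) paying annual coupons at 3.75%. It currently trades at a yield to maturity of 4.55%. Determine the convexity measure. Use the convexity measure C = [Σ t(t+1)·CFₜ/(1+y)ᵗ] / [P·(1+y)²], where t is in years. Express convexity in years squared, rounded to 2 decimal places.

With y = 0.0455:
  t   CF        PV=CF/(1+0.0455)^t    t·PV        t(t+1)·PV
  1        37.50        35.8680        35.8680          71.7360
  2        37.50        34.3070        68.6141         205.8422
  3     1,037.50       907.8540     2,723.5619      10,894.2476
  Σ                    978.0290     2,828.0440      11,171.8258
P = 978.0290.
Convexity = Σ t(t+1)·PV / [P·(1+y)²] = 11,171.8258 / (978.0290 × 1.093070) = 10.45019.

10.45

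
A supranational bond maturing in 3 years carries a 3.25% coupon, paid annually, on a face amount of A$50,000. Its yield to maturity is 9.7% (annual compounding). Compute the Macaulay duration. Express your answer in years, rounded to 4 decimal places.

2.8972 years

Periodic yield y = 0.097. Discount each cash flow and weight by its year:
  t   CF        PV=CF/(1+0.097)^t    t·PV
  1     1,625.00     1,481.3127     1,481.3127
  2     1,625.00     1,350.3306     2,700.6612
  3    51,625.00    39,105.7106   117,317.1318
  Σ                 41,937.3539   121,499.1057
Price P = Σ PV = 41,937.3539.
Macaulay duration = Σ(t·PV) / P = 121,499.1057 / 41,937.3539 = 2.89716 years.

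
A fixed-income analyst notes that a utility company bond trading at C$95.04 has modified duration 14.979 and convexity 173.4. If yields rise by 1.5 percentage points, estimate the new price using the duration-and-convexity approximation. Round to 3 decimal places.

C$75.540

Duration effect: -D_mod·Δy = -14.979 × (+0.015) = -0.224685
Convexity effect: ½·C·(Δy)² = 0.5 × 173.4 × (0.015)² = +0.0195075
ΔP/P ≈ -0.224685 + 0.0195075 = -0.2051775
New price ≈ 95.04 × (1 - 0.2051775) = 75.5399304.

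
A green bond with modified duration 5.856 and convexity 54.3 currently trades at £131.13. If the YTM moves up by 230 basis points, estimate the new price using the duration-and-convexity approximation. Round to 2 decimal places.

Duration effect: -D_mod·Δy = -5.856 × (+0.023) = -0.134688
Convexity effect: ½·C·(Δy)² = 0.5 × 54.3 × (0.023)² = +0.01436235
ΔP/P ≈ -0.134688 + 0.01436235 = -0.12032565
New price ≈ 131.13 × (1 - 0.12032565) = 115.3516975155.

£115.35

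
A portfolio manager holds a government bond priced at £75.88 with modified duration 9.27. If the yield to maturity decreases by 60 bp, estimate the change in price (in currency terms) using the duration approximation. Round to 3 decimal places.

Duration approximation: ΔP/P ≈ -D_mod · Δy = -9.27 × (-0.006) = +0.055620.
ΔP ≈ 75.88 × (+0.055620) = +4.2204456.

+£4.220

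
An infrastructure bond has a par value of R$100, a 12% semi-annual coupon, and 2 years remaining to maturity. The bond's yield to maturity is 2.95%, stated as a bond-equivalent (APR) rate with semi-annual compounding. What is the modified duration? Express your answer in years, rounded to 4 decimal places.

1.8235 years

Periodic yield y = 0.01475. First find Macaulay duration:
  t   CF        PV=CF/(1+0.01475)^t    t·PV
  1         6.00         5.9128         5.9128
  2         6.00         5.8268        11.6537
  3         6.00         5.7421        17.2264
  4       106.00        99.9700       399.8799
  Σ                    117.4518       434.6728
P = 117.4518; Macaulay duration = 434.6728 / 117.4518 = 3.70086 half-year periods = 1.85043 years.
Modified duration = D_Mac / (1 + y) = 1.85043 / 1.01475 = 1.82353 years.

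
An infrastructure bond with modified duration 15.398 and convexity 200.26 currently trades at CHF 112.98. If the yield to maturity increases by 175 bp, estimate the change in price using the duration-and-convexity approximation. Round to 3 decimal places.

Duration effect: -D_mod·Δy = -15.398 × (+0.0175) = -0.269465
Convexity effect: ½·C·(Δy)² = 0.5 × 200.26 × (0.0175)² = +0.0306648125
ΔP/P ≈ -0.269465 + 0.0306648125 = -0.2388001875
ΔP ≈ 112.98 × (-0.2388001875) = -26.97964518375.

-CHF 26.980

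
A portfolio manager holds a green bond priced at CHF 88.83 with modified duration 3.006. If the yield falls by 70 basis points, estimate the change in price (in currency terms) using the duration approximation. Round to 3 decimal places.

Duration approximation: ΔP/P ≈ -D_mod · Δy = -3.006 × (-0.007) = +0.021042.
ΔP ≈ 88.83 × (+0.021042) = +1.86916086.

+CHF 1.869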